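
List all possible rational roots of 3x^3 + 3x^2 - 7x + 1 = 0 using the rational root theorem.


Rational root theorem: possible roots are ±p/q where:
  p divides the constant term (1): p ∈ {1}
  q divides the leading coefficient (3): q ∈ {1, 3}

All possible rational roots: -1, -1/3, 1/3, 1

-1, -1/3, 1/3, 1


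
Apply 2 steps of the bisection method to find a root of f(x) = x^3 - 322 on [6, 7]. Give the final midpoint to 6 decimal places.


f(x) = x^3 - 322
f(6) = -106 < 0
f(7) = 21 > 0

Step 1: midpoint = (6.000000 + 7.000000)/2 = 6.500000
  f(6.500000) = -47.375000
  f(mid) < 0, so root is in [6.500000, 7.000000]

Step 2: midpoint = (6.500000 + 7.000000)/2 = 6.750000
  f(6.750000) = -14.453125
  f(mid) < 0, so root is in [6.750000, 7.000000]

midpoint = 6.750000


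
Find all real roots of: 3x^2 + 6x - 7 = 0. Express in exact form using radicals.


Using the quadratic formula: x = (-b ± sqrt(b^2 - 4ac)) / (2a)
Here a = 3, b = 6, c = -7
Discriminant = b^2 - 4ac = 6^2 - 4(3)(-7) = 36 + 84 = 120
Since discriminant = 120 > 0, there are two real roots.
x = (-6 ± 2*sqrt(30)) / 6
Simplifying: x = (-3 ± sqrt(30)) / 3
Numerically: x ≈ 0.8257 or x ≈ -2.8257

x = (-3 + sqrt(30)) / 3 or x = (-3 - sqrt(30)) / 3


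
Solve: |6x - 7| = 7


An absolute value equation |expr| = 7 gives two cases:
Case 1: 6x - 7 = 7
  6x = 14, so x = 7/3
Case 2: 6x - 7 = -7
  6x = 0, so x = 0

x = 0, x = 7/3


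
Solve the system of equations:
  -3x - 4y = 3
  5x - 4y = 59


Using Cramer's rule:
Determinant D = (-3)(-4) - (5)(-4) = 12 + 20 = 32
Dx = (3)(-4) - (59)(-4) = -12 + 236 = 224
Dy = (-3)(59) - (5)(3) = -177 - 15 = -192
x = Dx/D = 224/32 = 7
y = Dy/D = -192/32 = -6

x = 7, y = -6


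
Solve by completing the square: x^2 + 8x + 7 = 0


Start: x^2 + 8x + 7 = 0
Move constant: x^2 + 8x = -7
Half of 8 is 4, squared is 16
Add 16 to both sides: x^2 + 8x + 16 = 9
(x + 4)^2 = 9
x + 4 = ±3
x = -4 + 3 = -1 or x = -4 - 3 = -7

x = -7, x = -1


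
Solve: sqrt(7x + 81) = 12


Square both sides: 7x + 81 = 12^2 = 144
7x = 144 - 81 = 63
x = 9
Check: sqrt(7*9 + 81) = sqrt(144) = 12 ✓

x = 9


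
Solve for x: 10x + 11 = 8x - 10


Starting with: 10x + 11 = 8x - 10
Move all x terms to left: (10 - 8)x = -10 - 11
Simplify: 2x = -21
Divide both sides by 2: x = -21/2

x = -21/2


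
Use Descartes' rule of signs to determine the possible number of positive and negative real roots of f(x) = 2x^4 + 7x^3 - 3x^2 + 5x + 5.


Descartes' rule of signs:

For positive roots, count sign changes in f(x) = 2x^4 + 7x^3 - 3x^2 + 5x + 5:
Signs of coefficients: +, +, -, +, +
Number of sign changes: 2
Possible positive real roots: 2, 0

For negative roots, examine f(-x) = 2x^4 - 7x^3 - 3x^2 - 5x + 5:
Signs of coefficients: +, -, -, -, +
Number of sign changes: 2
Possible negative real roots: 2, 0

Positive roots: 2 or 0; Negative roots: 2 or 0


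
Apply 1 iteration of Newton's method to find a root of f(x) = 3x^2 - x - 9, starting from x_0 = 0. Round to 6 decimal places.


Newton's method: x_(n+1) = x_n - f(x_n)/f'(x_n)
f(x) = 3x^2 - x - 9
f'(x) = 6x - 1

Iteration 1:
  f(0.000000) = -9.000000
  f'(0.000000) = -1.000000
  x_1 = 0.000000 - (-9.000000)/(-1.000000) = -9.000000

x_1 = -9.000000


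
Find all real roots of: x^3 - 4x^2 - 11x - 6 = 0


Let p(x) = x^3 - 4x^2 - 11x - 6. By the rational root theorem (leading coefficient 1), any rational root is an integer divisor of 6: try ±1, ±2, ... in turn.
Test x = 1: value = -20 ≠ 0.
Test x = -1: value = 0 ✓, so (x + 1) is a factor.
Synthetic division by (x + 1): bring down 1; 1(-1) - 4 = -5; (-5)(-1) - 11 = -6; (-6)(-1) - 6 = 0 → quotient x^2 - 5x - 6, remainder 0.
Solve the quadratic x^2 - 5x - 6 = 0: discriminant = (-5)^2 - 4(1)(-6) = 25 + 24 = 49.
sqrt(49) = 7, so x = (5 ± 7)/2: x = 6 or x = -1.

x = -1 (multiplicity 2), x = 6


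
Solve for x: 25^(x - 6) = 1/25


Express both sides with the same base.
1/25 = 25^(-1)
Since the bases match, equate exponents: x - 6 = -1
So x = -1 - (-6) = 5

x = 5


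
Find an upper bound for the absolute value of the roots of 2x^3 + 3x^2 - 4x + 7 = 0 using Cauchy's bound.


Cauchy's bound: all roots r satisfy |r| <= 1 + max(|a_i/a_n|) for i = 0,...,n-1
where a_n is the leading coefficient.

Coefficients: [2, 3, -4, 7]
Leading coefficient a_n = 2
Ratios |a_i/a_n|: 3/2, 2, 7/2
Maximum ratio: 7/2
Cauchy's bound: |r| <= 1 + 7/2 = 9/2

Upper bound = 9/2


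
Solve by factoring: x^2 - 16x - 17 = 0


We need two numbers that multiply to -17 and add to -16.
Those numbers are 1 and -17 (since 1 * (-17) = -17 and 1 + (-17) = -16).
So x^2 - 16x - 17 = (x + 1)(x - 17) = 0
Setting each factor to zero: x = -1 or x = 17

x = -1, x = 17


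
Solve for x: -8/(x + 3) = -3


Multiply both sides by (x + 3): -8 = -3(x + 3)
Distribute: -8 = -3x - 9
-3x = -8 + 9 = 1
x = -1/3

x = -1/3


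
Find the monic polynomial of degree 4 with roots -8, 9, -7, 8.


A monic polynomial with roots -8, 9, -7, 8 is:
p(x) = (x + 8)(x - 9)(x + 7)(x - 8)
After multiplying by (x + 8): x + 8
After multiplying by (x - 9): x^2 - x - 72
After multiplying by (x + 7): x^3 + 6x^2 - 79x - 504
After multiplying by (x - 8): x^4 - 2x^3 - 127x^2 + 128x + 4032

x^4 - 2x^3 - 127x^2 + 128x + 4032


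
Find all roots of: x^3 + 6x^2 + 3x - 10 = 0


Let p(x) = x^3 + 6x^2 + 3x - 10. By the rational root theorem (leading coefficient 1), any rational root is an integer divisor of 10: try ±1, ±2, ... in turn.
Test x = 1: value = 0 ✓, so (x - 1) is a factor.
Synthetic division by (x - 1): bring down 1; 1(1) + 6 = 7; 7(1) + 3 = 10; 10(1) - 10 = 0 → quotient x^2 + 7x + 10, remainder 0.
Solve the quadratic x^2 + 7x + 10 = 0: discriminant = 7^2 - 4(1)(10) = 49 - 40 = 9.
sqrt(9) = 3, so x = (-7 ± 3)/2: x = -2 or x = -5.
Collecting all roots found:

x = -5, x = -2, x = 1


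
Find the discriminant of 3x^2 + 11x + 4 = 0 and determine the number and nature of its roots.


For ax^2 + bx + c = 0, discriminant D = b^2 - 4ac
Here a = 3, b = 11, c = 4
D = (11)^2 - 4(3)(4) = 121 - 48 = 73

D = 73 > 0 but not a perfect square
The equation has 2 distinct real irrational roots.

Discriminant = 73, 2 distinct real irrational roots


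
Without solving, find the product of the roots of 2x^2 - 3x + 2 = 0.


By Vieta's formulas for ax^2 + bx + c = 0:
  Sum of roots = -b/a
  Product of roots = c/a

Here a = 2, b = -3, c = 2
Sum = -(-3)/2 = 3/2
Product = 2/2 = 1

Product = 1


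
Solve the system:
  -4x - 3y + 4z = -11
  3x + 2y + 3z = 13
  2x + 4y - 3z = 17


Using Cramer's rule. Expand each determinant along the first row.
D  = (-4)*[2*(-3) - 3*4] - (-3)*[3*(-3) - 3*2] + 4*[3*4 - 2*2]
  = (-4)*(-18) - (-3)*(-15) + 4*(8) = 59
Dx = (-11)*[2*(-3) - 3*4] - (-3)*[13*(-3) - 3*17] + 4*[13*4 - 2*17]
  = (-11)*(-18) - (-3)*(-90) + 4*(18) = 0
Dy = (-4)*[13*(-3) - 3*17] - (-11)*[3*(-3) - 3*2] + 4*[3*17 - 13*2]
  = (-4)*(-90) - (-11)*(-15) + 4*(25) = 295
Dz = (-4)*[2*17 - 13*4] - (-3)*[3*17 - 13*2] + (-11)*[3*4 - 2*2]
  = (-4)*(-18) - (-3)*(25) + (-11)*(8) = 59
x = Dx/D = 0/59 = 0, y = Dy/D = 295/59 = 5, z = Dz/D = 59/59 = 1
Check eq1: (-4)(0) + (-3)(5) + (4)(1) = -11 = -11 ✓
Check eq2: (3)(0) + (2)(5) + (3)(1) = 13 = 13 ✓
Check eq3: (2)(0) + (4)(5) + (-3)(1) = 17 = 17 ✓

x = 0, y = 5, z = 1


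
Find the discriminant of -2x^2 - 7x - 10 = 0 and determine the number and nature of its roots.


For ax^2 + bx + c = 0, discriminant D = b^2 - 4ac
Here a = -2, b = -7, c = -10
D = (-7)^2 - 4(-2)(-10) = 49 - 80 = -31

D = -31 < 0
The equation has no real roots (2 complex conjugate roots).

Discriminant = -31, no real roots (2 complex conjugate roots)


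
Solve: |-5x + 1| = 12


An absolute value equation |expr| = 12 gives two cases:
Case 1: -5x + 1 = 12
  -5x = 11, so x = -11/5
Case 2: -5x + 1 = -12
  -5x = -13, so x = 13/5

x = -11/5, x = 13/5


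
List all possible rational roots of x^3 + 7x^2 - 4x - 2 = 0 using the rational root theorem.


Rational root theorem: possible roots are ±p/q where:
  p divides the constant term (-2): p ∈ {1, 2}
  q divides the leading coefficient (1): q ∈ {1}

All possible rational roots: -2, -1, 1, 2

-2, -1, 1, 2


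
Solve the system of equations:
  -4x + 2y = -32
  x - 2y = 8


Using Cramer's rule:
Determinant D = (-4)(-2) - (1)(2) = 8 - 2 = 6
Dx = (-32)(-2) - (8)(2) = 64 - 16 = 48
Dy = (-4)(8) - (1)(-32) = -32 + 32 = 0
x = Dx/D = 48/6 = 8
y = Dy/D = 0/6 = 0

x = 8, y = 0


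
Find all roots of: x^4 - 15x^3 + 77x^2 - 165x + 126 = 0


Let p(x) = x^4 - 15x^3 + 77x^2 - 165x + 126. By the rational root theorem (leading coefficient 1), any rational root is an integer divisor of 126: try ±1, ±2, ... in turn.
Test x = 1: value = 24 ≠ 0.
Test x = -1: value = 384 ≠ 0.
Test x = 2: value = 0 ✓, so (x - 2) is a factor.
Synthetic division by (x - 2): bring down 1; 1(2) - 15 = -13; (-13)(2) + 77 = 51; 51(2) - 165 = -63; (-63)(2) + 126 = 0 → quotient x^3 - 13x^2 + 51x - 63, remainder 0.
Continue with the quotient x^3 - 13x^2 + 51x - 63 (candidates must divide 63).
Test x = 3: value = 0 ✓, so (x - 3) is a factor.
Synthetic division by (x - 3): bring down 1; 1(3) - 13 = -10; (-10)(3) + 51 = 21; 21(3) - 63 = 0 → quotient x^2 - 10x + 21, remainder 0.
Solve the quadratic x^2 - 10x + 21 = 0: discriminant = (-10)^2 - 4(1)(21) = 100 - 84 = 16.
sqrt(16) = 4, so x = (10 ± 4)/2: x = 7 or x = 3.
Collecting all roots found:

x = 2, x = 3 (multiplicity 2), x = 7


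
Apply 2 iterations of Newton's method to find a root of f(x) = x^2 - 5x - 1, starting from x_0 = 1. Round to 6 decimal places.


Newton's method: x_(n+1) = x_n - f(x_n)/f'(x_n)
f(x) = x^2 - 5x - 1
f'(x) = 2x - 5

Iteration 1:
  f(1.000000) = -5.000000
  f'(1.000000) = -3.000000
  x_1 = 1.000000 - (-5.000000)/(-3.000000) = -0.666667

Iteration 2:
  f(-0.666667) = 2.777778
  f'(-0.666667) = -6.333333
  x_2 = -0.666667 - (2.777778)/(-6.333333) = -0.228070

x_2 = -0.228070


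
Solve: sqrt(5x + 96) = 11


Square both sides: 5x + 96 = 11^2 = 121
5x = 121 - 96 = 25
x = 5
Check: sqrt(5*5 + 96) = sqrt(121) = 11 ✓

x = 5


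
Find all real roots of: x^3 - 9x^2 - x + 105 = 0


Let p(x) = x^3 - 9x^2 - x + 105. By the rational root theorem (leading coefficient 1), any rational root is an integer divisor of 105: try ±1, ±2, ... in turn.
Test x = 1: value = 96 ≠ 0.
Test x = -1: value = 96 ≠ 0.
Test x = 3: value = 48 ≠ 0.
Test x = -3: value = 0 ✓, so (x + 3) is a factor.
Synthetic division by (x + 3): bring down 1; 1(-3) - 9 = -12; (-12)(-3) - 1 = 35; 35(-3) + 105 = 0 → quotient x^2 - 12x + 35, remainder 0.
Solve the quadratic x^2 - 12x + 35 = 0: discriminant = (-12)^2 - 4(1)(35) = 144 - 140 = 4.
sqrt(4) = 2, so x = (12 ± 2)/2: x = 7 or x = 5.

x = -3, x = 5, x = 7


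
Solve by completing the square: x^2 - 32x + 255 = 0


Start: x^2 - 32x + 255 = 0
Move constant: x^2 - 32x = -255
Half of -32 is -16, squared is 256
Add 256 to both sides: x^2 - 32x + 256 = 1
(x - 16)^2 = 1
x - 16 = ±1
x = 16 + 1 = 17 or x = 16 - 1 = 15

x = 15, x = 17


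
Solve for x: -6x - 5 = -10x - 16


Starting with: -6x - 5 = -10x - 16
Move all x terms to left: (-6 + 10)x = -16 + 5
Simplify: 4x = -11
Divide both sides by 4: x = -11/4

x = -11/4


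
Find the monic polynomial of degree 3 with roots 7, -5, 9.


A monic polynomial with roots 7, -5, 9 is:
p(x) = (x - 7)(x + 5)(x - 9)
After multiplying by (x - 7): x - 7
After multiplying by (x + 5): x^2 - 2x - 35
After multiplying by (x - 9): x^3 - 11x^2 - 17x + 315

x^3 - 11x^2 - 17x + 315


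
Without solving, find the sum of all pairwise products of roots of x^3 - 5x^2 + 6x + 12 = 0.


By Vieta's formulas for x^3 + bx^2 + cx + d = 0:
  r1 + r2 + r3 = -b/a = 5
  r1*r2 + r1*r3 + r2*r3 = c/a = 6
  r1*r2*r3 = -d/a = -12


Sum of pairwise products = 6


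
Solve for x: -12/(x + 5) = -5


Multiply both sides by (x + 5): -12 = -5(x + 5)
Distribute: -12 = -5x - 25
-5x = -12 + 25 = 13
x = -13/5

x = -13/5


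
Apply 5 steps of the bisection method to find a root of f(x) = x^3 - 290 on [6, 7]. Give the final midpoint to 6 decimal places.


f(x) = x^3 - 290
f(6) = -74 < 0
f(7) = 53 > 0

Step 1: midpoint = (6.000000 + 7.000000)/2 = 6.500000
  f(6.500000) = -15.375000
  f(mid) < 0, so root is in [6.500000, 7.000000]

Step 2: midpoint = (6.500000 + 7.000000)/2 = 6.750000
  f(6.750000) = 17.546875
  f(mid) > 0, so root is in [6.500000, 6.750000]

Step 3: midpoint = (6.500000 + 6.750000)/2 = 6.625000
  f(6.625000) = 0.775391
  f(mid) > 0, so root is in [6.500000, 6.625000]

Step 4: midpoint = (6.500000 + 6.625000)/2 = 6.562500
  f(6.562500) = -7.376709
  f(mid) < 0, so root is in [6.562500, 6.625000]

Step 5: midpoint = (6.562500 + 6.625000)/2 = 6.593750
  f(6.593750) = -3.319977
  f(mid) < 0, so root is in [6.593750, 6.625000]

midpoint = 6.593750


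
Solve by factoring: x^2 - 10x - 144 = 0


We need two numbers that multiply to -144 and add to -10.
Those numbers are 8 and -18 (since 8 * (-18) = -144 and 8 + (-18) = -10).
So x^2 - 10x - 144 = (x + 8)(x - 18) = 0
Setting each factor to zero: x = -8 or x = 18

x = -8, x = 18


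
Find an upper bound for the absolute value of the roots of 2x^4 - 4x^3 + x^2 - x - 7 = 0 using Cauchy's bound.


Cauchy's bound: all roots r satisfy |r| <= 1 + max(|a_i/a_n|) for i = 0,...,n-1
where a_n is the leading coefficient.

Coefficients: [2, -4, 1, -1, -7]
Leading coefficient a_n = 2
Ratios |a_i/a_n|: 2, 1/2, 1/2, 7/2
Maximum ratio: 7/2
Cauchy's bound: |r| <= 1 + 7/2 = 9/2

Upper bound = 9/2


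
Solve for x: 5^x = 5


Express both sides with the same base.
5 = 5^1
Since the bases match: x = 1

x = 1


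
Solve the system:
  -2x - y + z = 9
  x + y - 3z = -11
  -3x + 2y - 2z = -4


Using Cramer's rule. Expand each determinant along the first row.
D  = (-2)*[1*(-2) - (-3)*2] - (-1)*[1*(-2) - (-3)*(-3)] + 1*[1*2 - 1*(-3)]
  = (-2)*(4) - (-1)*(-11) + 1*(5) = -14
Dx = 9*[1*(-2) - (-3)*2] - (-1)*[(-11)*(-2) - (-3)*(-4)] + 1*[(-11)*2 - 1*(-4)]
  = 9*(4) - (-1)*(10) + 1*(-18) = 28
Dy = (-2)*[(-11)*(-2) - (-3)*(-4)] - 9*[1*(-2) - (-3)*(-3)] + 1*[1*(-4) - (-11)*(-3)]
  = (-2)*(10) - 9*(-11) + 1*(-37) = 42
Dz = (-2)*[1*(-4) - (-11)*2] - (-1)*[1*(-4) - (-11)*(-3)] + 9*[1*2 - 1*(-3)]
  = (-2)*(18) - (-1)*(-37) + 9*(5) = -28
x = Dx/D = 28/-14 = -2, y = Dy/D = 42/-14 = -3, z = Dz/D = -28/-14 = 2
Check eq1: (-2)(-2) + (-1)(-3) + (1)(2) = 9 = 9 ✓
Check eq2: (1)(-2) + (1)(-3) + (-3)(2) = -11 = -11 ✓
Check eq3: (-3)(-2) + (2)(-3) + (-2)(2) = -4 = -4 ✓

x = -2, y = -3, z = 2


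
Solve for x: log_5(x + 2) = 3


Convert to exponential form: x + 2 = 5^3 = 125
x = 125 - 2 = 123
Check: log_5(123 + 2) = log_5(125) = log_5(125) = 3 ✓

x = 123


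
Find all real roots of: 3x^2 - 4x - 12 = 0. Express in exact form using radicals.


Using the quadratic formula: x = (-b ± sqrt(b^2 - 4ac)) / (2a)
Here a = 3, b = -4, c = -12
Discriminant = b^2 - 4ac = (-4)^2 - 4(3)(-12) = 16 + 144 = 160
Since discriminant = 160 > 0, there are two real roots.
x = (4 ± 4*sqrt(10)) / 6
Simplifying: x = (2 ± 2*sqrt(10)) / 3
Numerically: x ≈ 2.7749 or x ≈ -1.4415

x = (2 + 2*sqrt(10)) / 3 or x = (2 - 2*sqrt(10)) / 3


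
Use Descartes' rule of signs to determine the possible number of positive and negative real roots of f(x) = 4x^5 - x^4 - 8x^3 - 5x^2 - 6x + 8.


Descartes' rule of signs:

For positive roots, count sign changes in f(x) = 4x^5 - x^4 - 8x^3 - 5x^2 - 6x + 8:
Signs of coefficients: +, -, -, -, -, +
Number of sign changes: 2
Possible positive real roots: 2, 0

For negative roots, examine f(-x) = -4x^5 - x^4 + 8x^3 - 5x^2 + 6x + 8:
Signs of coefficients: -, -, +, -, +, +
Number of sign changes: 3
Possible negative real roots: 3, 1

Positive roots: 2 or 0; Negative roots: 3 or 1


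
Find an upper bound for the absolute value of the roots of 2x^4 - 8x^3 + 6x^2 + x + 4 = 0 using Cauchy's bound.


Cauchy's bound: all roots r satisfy |r| <= 1 + max(|a_i/a_n|) for i = 0,...,n-1
where a_n is the leading coefficient.

Coefficients: [2, -8, 6, 1, 4]
Leading coefficient a_n = 2
Ratios |a_i/a_n|: 4, 3, 1/2, 2
Maximum ratio: 4
Cauchy's bound: |r| <= 1 + 4 = 5

Upper bound = 5


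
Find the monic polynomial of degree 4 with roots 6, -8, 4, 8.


A monic polynomial with roots 6, -8, 4, 8 is:
p(x) = (x - 6)(x + 8)(x - 4)(x - 8)
After multiplying by (x - 6): x - 6
After multiplying by (x + 8): x^2 + 2x - 48
After multiplying by (x - 4): x^3 - 2x^2 - 56x + 192
After multiplying by (x - 8): x^4 - 10x^3 - 40x^2 + 640x - 1536

x^4 - 10x^3 - 40x^2 + 640x - 1536


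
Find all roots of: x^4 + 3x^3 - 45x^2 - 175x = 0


The constant term is 0, so x = 0 is a root. Factor out x:
  x^3 + 3x^2 - 45x - 175 = 0
Let p(x) = x^3 + 3x^2 - 45x - 175. By the rational root theorem (leading coefficient 1), any rational root is an integer divisor of 175: try ±1, ±2, ... in turn.
Test x = 1: value = -216 ≠ 0.
Test x = -1: value = -128 ≠ 0.
Test x = 5: value = -200 ≠ 0.
Test x = -5: value = 0 ✓, so (x + 5) is a factor.
Synthetic division by (x + 5): bring down 1; 1(-5) + 3 = -2; (-2)(-5) - 45 = -35; (-35)(-5) - 175 = 0 → quotient x^2 - 2x - 35, remainder 0.
Solve the quadratic x^2 - 2x - 35 = 0: discriminant = (-2)^2 - 4(1)(-35) = 4 + 140 = 144.
sqrt(144) = 12, so x = (2 ± 12)/2: x = 7 or x = -5.
Collecting all roots found:

x = -5 (multiplicity 2), x = 0, x = 7


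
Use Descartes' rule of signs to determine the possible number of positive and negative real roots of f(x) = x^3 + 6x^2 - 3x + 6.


Descartes' rule of signs:

For positive roots, count sign changes in f(x) = x^3 + 6x^2 - 3x + 6:
Signs of coefficients: +, +, -, +
Number of sign changes: 2
Possible positive real roots: 2, 0

For negative roots, examine f(-x) = -x^3 + 6x^2 + 3x + 6:
Signs of coefficients: -, +, +, +
Number of sign changes: 1
Possible negative real roots: 1

Positive roots: 2 or 0; Negative roots: 1


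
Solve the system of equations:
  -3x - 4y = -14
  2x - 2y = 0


Using Cramer's rule:
Determinant D = (-3)(-2) - (2)(-4) = 6 + 8 = 14
Dx = (-14)(-2) - (0)(-4) = 28 - 0 = 28
Dy = (-3)(0) - (2)(-14) = 0 + 28 = 28
x = Dx/D = 28/14 = 2
y = Dy/D = 28/14 = 2

x = 2, y = 2


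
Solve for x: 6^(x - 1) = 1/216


Express both sides with the same base.
1/216 = 6^(-3)
Since the bases match, equate exponents: x - 1 = -3
So x = -3 - (-1) = -2

x = -2


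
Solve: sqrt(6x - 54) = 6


Square both sides: 6x - 54 = 6^2 = 36
6x = 36 + 54 = 90
x = 15
Check: sqrt(6*15 - 54) = sqrt(36) = 6 ✓

x = 15


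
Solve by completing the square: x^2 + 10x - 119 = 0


Start: x^2 + 10x - 119 = 0
Move constant: x^2 + 10x = 119
Half of 10 is 5, squared is 25
Add 25 to both sides: x^2 + 10x + 25 = 144
(x + 5)^2 = 144
x + 5 = ±12
x = -5 + 12 = 7 or x = -5 - 12 = -17

x = -17, x = 7


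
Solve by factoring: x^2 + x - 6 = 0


We need two numbers that multiply to -6 and add to 1.
Those numbers are -2 and 3 (since (-2) * 3 = -6 and (-2) + 3 = 1).
So x^2 + x - 6 = (x - 2)(x + 3) = 0
Setting each factor to zero: x = 2 or x = -3

x = -3, x = 2


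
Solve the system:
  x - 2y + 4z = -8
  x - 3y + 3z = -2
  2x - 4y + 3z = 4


Using Cramer's rule. Expand each determinant along the first row.
D  = 1*[(-3)*3 - 3*(-4)] - (-2)*[1*3 - 3*2] + 4*[1*(-4) - (-3)*2]
  = 1*(3) - (-2)*(-3) + 4*(2) = 5
Dx = (-8)*[(-3)*3 - 3*(-4)] - (-2)*[(-2)*3 - 3*4] + 4*[(-2)*(-4) - (-3)*4]
  = (-8)*(3) - (-2)*(-18) + 4*(20) = 20
Dy = 1*[(-2)*3 - 3*4] - (-8)*[1*3 - 3*2] + 4*[1*4 - (-2)*2]
  = 1*(-18) - (-8)*(-3) + 4*(8) = -10
Dz = 1*[(-3)*4 - (-2)*(-4)] - (-2)*[1*4 - (-2)*2] + (-8)*[1*(-4) - (-3)*2]
  = 1*(-20) - (-2)*(8) + (-8)*(2) = -20
x = Dx/D = 20/5 = 4, y = Dy/D = -10/5 = -2, z = Dz/D = -20/5 = -4
Check eq1: (1)(4) + (-2)(-2) + (4)(-4) = -8 = -8 ✓
Check eq2: (1)(4) + (-3)(-2) + (3)(-4) = -2 = -2 ✓
Check eq3: (2)(4) + (-4)(-2) + (3)(-4) = 4 = 4 ✓

x = 4, y = -2, z = -4


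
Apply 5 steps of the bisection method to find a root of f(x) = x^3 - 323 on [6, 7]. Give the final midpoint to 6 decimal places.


f(x) = x^3 - 323
f(6) = -107 < 0
f(7) = 20 > 0

Step 1: midpoint = (6.000000 + 7.000000)/2 = 6.500000
  f(6.500000) = -48.375000
  f(mid) < 0, so root is in [6.500000, 7.000000]

Step 2: midpoint = (6.500000 + 7.000000)/2 = 6.750000
  f(6.750000) = -15.453125
  f(mid) < 0, so root is in [6.750000, 7.000000]

Step 3: midpoint = (6.750000 + 7.000000)/2 = 6.875000
  f(6.875000) = 1.951172
  f(mid) > 0, so root is in [6.750000, 6.875000]

Step 4: midpoint = (6.750000 + 6.875000)/2 = 6.812500
  f(6.812500) = -6.830811
  f(mid) < 0, so root is in [6.812500, 6.875000]

Step 5: midpoint = (6.812500 + 6.875000)/2 = 6.843750
  f(6.843750) = -2.459869
  f(mid) < 0, so root is in [6.843750, 6.875000]

midpoint = 6.843750


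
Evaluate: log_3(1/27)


We need the exponent such that 3^? = 1/27
3^(-3) = 1/3^3 = 1/27
Therefore log_3(1/27) = -3

-3


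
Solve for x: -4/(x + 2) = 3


Multiply both sides by (x + 2): -4 = 3(x + 2)
Distribute: -4 = 3x + 6
3x = -4 - 6 = -10
x = -10/3

x = -10/3


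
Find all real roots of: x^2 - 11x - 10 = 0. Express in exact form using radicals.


Using the quadratic formula: x = (-b ± sqrt(b^2 - 4ac)) / (2a)
Here a = 1, b = -11, c = -10
Discriminant = b^2 - 4ac = (-11)^2 - 4(1)(-10) = 121 + 40 = 161
Since discriminant = 161 > 0, there are two real roots.
x = (11 ± sqrt(161)) / 2
Numerically: x ≈ 11.8443 or x ≈ -0.8443

x = (11 + sqrt(161)) / 2 or x = (11 - sqrt(161)) / 2


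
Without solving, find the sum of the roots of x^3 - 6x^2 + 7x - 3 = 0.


By Vieta's formulas for x^3 + bx^2 + cx + d = 0:
  r1 + r2 + r3 = -b/a = 6
  r1*r2 + r1*r3 + r2*r3 = c/a = 7
  r1*r2*r3 = -d/a = 3


Sum = 6


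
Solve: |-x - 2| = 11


An absolute value equation |expr| = 11 gives two cases:
Case 1: -x - 2 = 11
  -x = 13, so x = -13
Case 2: -x - 2 = -11
  -x = -9, so x = 9

x = -13, x = 9


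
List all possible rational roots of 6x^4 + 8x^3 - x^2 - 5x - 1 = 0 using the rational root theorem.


Rational root theorem: possible roots are ±p/q where:
  p divides the constant term (-1): p ∈ {1}
  q divides the leading coefficient (6): q ∈ {1, 2, 3, 6}

All possible rational roots: -1, -1/2, -1/3, -1/6, 1/6, 1/3, 1/2, 1

-1, -1/2, -1/3, -1/6, 1/6, 1/3, 1/2, 1


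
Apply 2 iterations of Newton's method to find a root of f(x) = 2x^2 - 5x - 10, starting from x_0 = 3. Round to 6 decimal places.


Newton's method: x_(n+1) = x_n - f(x_n)/f'(x_n)
f(x) = 2x^2 - 5x - 10
f'(x) = 4x - 5

Iteration 1:
  f(3.000000) = -7.000000
  f'(3.000000) = 7.000000
  x_1 = 3.000000 - (-7.000000)/(7.000000) = 4.000000

Iteration 2:
  f(4.000000) = 2.000000
  f'(4.000000) = 11.000000
  x_2 = 4.000000 - (2.000000)/(11.000000) = 3.818182

x_2 = 3.818182


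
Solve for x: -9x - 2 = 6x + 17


Starting with: -9x - 2 = 6x + 17
Move all x terms to left: (-9 - 6)x = 17 + 2
Simplify: -15x = 19
Divide both sides by -15: x = -19/15

x = -19/15


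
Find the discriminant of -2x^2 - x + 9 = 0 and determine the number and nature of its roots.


For ax^2 + bx + c = 0, discriminant D = b^2 - 4ac
Here a = -2, b = -1, c = 9
D = (-1)^2 - 4(-2)(9) = 1 + 72 = 73

D = 73 > 0 but not a perfect square
The equation has 2 distinct real irrational roots.

Discriminant = 73, 2 distinct real irrational roots


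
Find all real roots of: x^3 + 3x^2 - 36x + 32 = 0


Let p(x) = x^3 + 3x^2 - 36x + 32. By the rational root theorem (leading coefficient 1), any rational root is an integer divisor of 32: try ±1, ±2, ... in turn.
Test x = 1: value = 0 ✓, so (x - 1) is a factor.
Synthetic division by (x - 1): bring down 1; 1(1) + 3 = 4; 4(1) - 36 = -32; (-32)(1) + 32 = 0 → quotient x^2 + 4x - 32, remainder 0.
Solve the quadratic x^2 + 4x - 32 = 0: discriminant = 4^2 - 4(1)(-32) = 16 + 128 = 144.
sqrt(144) = 12, so x = (-4 ± 12)/2: x = 4 or x = -8.

x = -8, x = 1, x = 4


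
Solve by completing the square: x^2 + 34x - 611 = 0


Start: x^2 + 34x - 611 = 0
Move constant: x^2 + 34x = 611
Half of 34 is 17, squared is 289
Add 289 to both sides: x^2 + 34x + 289 = 900
(x + 17)^2 = 900
x + 17 = ±30
x = -17 + 30 = 13 or x = -17 - 30 = -47

x = -47, x = 13


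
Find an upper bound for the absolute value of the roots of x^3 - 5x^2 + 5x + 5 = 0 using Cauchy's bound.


Cauchy's bound: all roots r satisfy |r| <= 1 + max(|a_i/a_n|) for i = 0,...,n-1
where a_n is the leading coefficient.

Coefficients: [1, -5, 5, 5]
Leading coefficient a_n = 1
Ratios |a_i/a_n|: 5, 5, 5
Maximum ratio: 5
Cauchy's bound: |r| <= 1 + 5 = 6

Upper bound = 6


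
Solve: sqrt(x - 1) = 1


Square both sides: x - 1 = 1^2 = 1
x = 1 + 1 = 2
x = 2
Check: sqrt(1*2 - 1) = sqrt(1) = 1 ✓

x = 2


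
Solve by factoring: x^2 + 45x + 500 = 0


We need two numbers that multiply to 500 and add to 45.
Those numbers are 25 and 20 (since 25 * 20 = 500 and 25 + 20 = 45).
So x^2 + 45x + 500 = (x + 25)(x + 20) = 0
Setting each factor to zero: x = -25 or x = -20

x = -25, x = -20


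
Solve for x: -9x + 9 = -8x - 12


Starting with: -9x + 9 = -8x - 12
Move all x terms to left: (-9 + 8)x = -12 - 9
Simplify: -x = -21
Divide both sides by -1: x = 21

x = 21


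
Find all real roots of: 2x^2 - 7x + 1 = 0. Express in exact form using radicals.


Using the quadratic formula: x = (-b ± sqrt(b^2 - 4ac)) / (2a)
Here a = 2, b = -7, c = 1
Discriminant = b^2 - 4ac = (-7)^2 - 4(2)(1) = 49 - 8 = 41
Since discriminant = 41 > 0, there are two real roots.
x = (7 ± sqrt(41)) / 4
Numerically: x ≈ 3.3508 or x ≈ 0.1492

x = (7 + sqrt(41)) / 4 or x = (7 - sqrt(41)) / 4


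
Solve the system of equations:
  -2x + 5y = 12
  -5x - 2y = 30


Using Cramer's rule:
Determinant D = (-2)(-2) - (-5)(5) = 4 + 25 = 29
Dx = (12)(-2) - (30)(5) = -24 - 150 = -174
Dy = (-2)(30) - (-5)(12) = -60 + 60 = 0
x = Dx/D = -174/29 = -6
y = Dy/D = 0/29 = 0

x = -6, y = 0


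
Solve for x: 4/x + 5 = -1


Subtract 5 from both sides: 4/x = -6
Multiply both sides by x: 4 = -6 * x
Divide by -6: x = -2/3

x = -2/3


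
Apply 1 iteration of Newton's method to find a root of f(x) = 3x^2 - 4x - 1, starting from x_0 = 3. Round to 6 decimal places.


Newton's method: x_(n+1) = x_n - f(x_n)/f'(x_n)
f(x) = 3x^2 - 4x - 1
f'(x) = 6x - 4

Iteration 1:
  f(3.000000) = 14.000000
  f'(3.000000) = 14.000000
  x_1 = 3.000000 - (14.000000)/(14.000000) = 2.000000

x_1 = 2.000000


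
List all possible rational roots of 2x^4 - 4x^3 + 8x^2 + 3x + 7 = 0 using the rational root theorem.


Rational root theorem: possible roots are ±p/q where:
  p divides the constant term (7): p ∈ {1, 7}
  q divides the leading coefficient (2): q ∈ {1, 2}

All possible rational roots: -7, -7/2, -1, -1/2, 1/2, 1, 7/2, 7

-7, -7/2, -1, -1/2, 1/2, 1, 7/2, 7


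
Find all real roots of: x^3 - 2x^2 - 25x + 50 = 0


Let p(x) = x^3 - 2x^2 - 25x + 50. By the rational root theorem (leading coefficient 1), any rational root is an integer divisor of 50: try ±1, ±2, ... in turn.
Test x = 1: value = 24 ≠ 0.
Test x = -1: value = 72 ≠ 0.
Test x = 2: value = 0 ✓, so (x - 2) is a factor.
Synthetic division by (x - 2): bring down 1; 1(2) - 2 = 0; 0(2) - 25 = -25; (-25)(2) + 50 = 0 → quotient x^2 - 25, remainder 0.
Solve the quadratic x^2 - 25 = 0: discriminant = 0^2 - 4(1)(-25) = 0 + 100 = 100.
sqrt(100) = 10, so x = (0 ± 10)/2: x = 5 or x = -5.

x = -5, x = 2, x = 5


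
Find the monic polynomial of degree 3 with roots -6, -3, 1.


A monic polynomial with roots -6, -3, 1 is:
p(x) = (x + 6)(x + 3)(x - 1)
After multiplying by (x + 6): x + 6
After multiplying by (x + 3): x^2 + 9x + 18
After multiplying by (x - 1): x^3 + 8x^2 + 9x - 18

x^3 + 8x^2 + 9x - 18


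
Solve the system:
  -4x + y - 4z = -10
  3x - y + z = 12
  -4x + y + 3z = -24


Using Cramer's rule. Expand each determinant along the first row.
D  = (-4)*[(-1)*3 - 1*1] - 1*[3*3 - 1*(-4)] + (-4)*[3*1 - (-1)*(-4)]
  = (-4)*(-4) - 1*(13) + (-4)*(-1) = 7
Dx = (-10)*[(-1)*3 - 1*1] - 1*[12*3 - 1*(-24)] + (-4)*[12*1 - (-1)*(-24)]
  = (-10)*(-4) - 1*(60) + (-4)*(-12) = 28
Dy = (-4)*[12*3 - 1*(-24)] - (-10)*[3*3 - 1*(-4)] + (-4)*[3*(-24) - 12*(-4)]
  = (-4)*(60) - (-10)*(13) + (-4)*(-24) = -14
Dz = (-4)*[(-1)*(-24) - 12*1] - 1*[3*(-24) - 12*(-4)] + (-10)*[3*1 - (-1)*(-4)]
  = (-4)*(12) - 1*(-24) + (-10)*(-1) = -14
x = Dx/D = 28/7 = 4, y = Dy/D = -14/7 = -2, z = Dz/D = -14/7 = -2
Check eq1: (-4)(4) + (1)(-2) + (-4)(-2) = -10 = -10 ✓
Check eq2: (3)(4) + (-1)(-2) + (1)(-2) = 12 = 12 ✓
Check eq3: (-4)(4) + (1)(-2) + (3)(-2) = -24 = -24 ✓

x = 4, y = -2, z = -2


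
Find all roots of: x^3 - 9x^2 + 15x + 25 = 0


Let p(x) = x^3 - 9x^2 + 15x + 25. By the rational root theorem (leading coefficient 1), any rational root is an integer divisor of 25: try ±1, ±2, ... in turn.
Test x = 1: value = 32 ≠ 0.
Test x = -1: value = 0 ✓, so (x + 1) is a factor.
Synthetic division by (x + 1): bring down 1; 1(-1) - 9 = -10; (-10)(-1) + 15 = 25; 25(-1) + 25 = 0 → quotient x^2 - 10x + 25, remainder 0.
Solve the quadratic x^2 - 10x + 25 = 0: discriminant = (-10)^2 - 4(1)(25) = 100 - 100 = 0.
Discriminant = 0, so a double root: x = 10/2 = 5.
Collecting all roots found:

x = -1, x = 5 (multiplicity 2)


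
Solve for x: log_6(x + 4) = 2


Convert to exponential form: x + 4 = 6^2 = 36
x = 36 - 4 = 32
Check: log_6(32 + 4) = log_6(36) = log_6(36) = 2 ✓

x = 32


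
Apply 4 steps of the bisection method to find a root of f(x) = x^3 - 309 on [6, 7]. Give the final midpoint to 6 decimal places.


f(x) = x^3 - 309
f(6) = -93 < 0
f(7) = 34 > 0

Step 1: midpoint = (6.000000 + 7.000000)/2 = 6.500000
  f(6.500000) = -34.375000
  f(mid) < 0, so root is in [6.500000, 7.000000]

Step 2: midpoint = (6.500000 + 7.000000)/2 = 6.750000
  f(6.750000) = -1.453125
  f(mid) < 0, so root is in [6.750000, 7.000000]

Step 3: midpoint = (6.750000 + 7.000000)/2 = 6.875000
  f(6.875000) = 15.951172
  f(mid) > 0, so root is in [6.750000, 6.875000]

Step 4: midpoint = (6.750000 + 6.875000)/2 = 6.812500
  f(6.812500) = 7.169189
  f(mid) > 0, so root is in [6.750000, 6.812500]

midpoint = 6.812500


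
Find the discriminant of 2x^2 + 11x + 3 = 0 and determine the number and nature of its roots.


For ax^2 + bx + c = 0, discriminant D = b^2 - 4ac
Here a = 2, b = 11, c = 3
D = (11)^2 - 4(2)(3) = 121 - 24 = 97

D = 97 > 0 but not a perfect square
The equation has 2 distinct real irrational roots.

Discriminant = 97, 2 distinct real irrational roots


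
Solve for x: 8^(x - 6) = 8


Express both sides with the same base.
8 = 8^1
Since the bases match, equate exponents: x - 6 = 1
So x = 1 - (-6) = 7

x = 7


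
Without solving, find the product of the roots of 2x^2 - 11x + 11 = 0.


By Vieta's formulas for ax^2 + bx + c = 0:
  Sum of roots = -b/a
  Product of roots = c/a

Here a = 2, b = -11, c = 11
Sum = -(-11)/2 = 11/2
Product = 11/2 = 11/2

Product = 11/2


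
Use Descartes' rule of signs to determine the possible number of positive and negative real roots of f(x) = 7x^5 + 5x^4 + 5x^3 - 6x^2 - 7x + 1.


Descartes' rule of signs:

For positive roots, count sign changes in f(x) = 7x^5 + 5x^4 + 5x^3 - 6x^2 - 7x + 1:
Signs of coefficients: +, +, +, -, -, +
Number of sign changes: 2
Possible positive real roots: 2, 0

For negative roots, examine f(-x) = -7x^5 + 5x^4 - 5x^3 - 6x^2 + 7x + 1:
Signs of coefficients: -, +, -, -, +, +
Number of sign changes: 3
Possible negative real roots: 3, 1

Positive roots: 2 or 0; Negative roots: 3 or 1


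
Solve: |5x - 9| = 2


An absolute value equation |expr| = 2 gives two cases:
Case 1: 5x - 9 = 2
  5x = 11, so x = 11/5
Case 2: 5x - 9 = -2
  5x = 7, so x = 7/5

x = 7/5, x = 11/5


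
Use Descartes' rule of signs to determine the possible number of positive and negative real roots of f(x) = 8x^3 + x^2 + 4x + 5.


Descartes' rule of signs:

For positive roots, count sign changes in f(x) = 8x^3 + x^2 + 4x + 5:
Signs of coefficients: +, +, +, +
Number of sign changes: 0
Possible positive real roots: 0

For negative roots, examine f(-x) = -8x^3 + x^2 - 4x + 5:
Signs of coefficients: -, +, -, +
Number of sign changes: 3
Possible negative real roots: 3, 1

Positive roots: 0; Negative roots: 3 or 1


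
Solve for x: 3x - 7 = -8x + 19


Starting with: 3x - 7 = -8x + 19
Move all x terms to left: (3 + 8)x = 19 + 7
Simplify: 11x = 26
Divide both sides by 11: x = 26/11

x = 26/11


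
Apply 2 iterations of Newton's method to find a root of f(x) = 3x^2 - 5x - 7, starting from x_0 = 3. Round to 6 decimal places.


Newton's method: x_(n+1) = x_n - f(x_n)/f'(x_n)
f(x) = 3x^2 - 5x - 7
f'(x) = 6x - 5

Iteration 1:
  f(3.000000) = 5.000000
  f'(3.000000) = 13.000000
  x_1 = 3.000000 - (5.000000)/(13.000000) = 2.615385

Iteration 2:
  f(2.615385) = 0.443787
  f'(2.615385) = 10.692308
  x_2 = 2.615385 - (0.443787)/(10.692308) = 2.573879

x_2 = 2.573879


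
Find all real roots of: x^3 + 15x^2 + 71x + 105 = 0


Let p(x) = x^3 + 15x^2 + 71x + 105. By the rational root theorem (leading coefficient 1), any rational root is an integer divisor of 105: try ±1, ±2, ... in turn.
Test x = 1: value = 192 ≠ 0.
Test x = -1: value = 48 ≠ 0.
Test x = 3: value = 480 ≠ 0.
Test x = -3: value = 0 ✓, so (x + 3) is a factor.
Synthetic division by (x + 3): bring down 1; 1(-3) + 15 = 12; 12(-3) + 71 = 35; 35(-3) + 105 = 0 → quotient x^2 + 12x + 35, remainder 0.
Solve the quadratic x^2 + 12x + 35 = 0: discriminant = 12^2 - 4(1)(35) = 144 - 140 = 4.
sqrt(4) = 2, so x = (-12 ± 2)/2: x = -5 or x = -7.

x = -7, x = -5, x = -3


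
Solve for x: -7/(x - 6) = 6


Multiply both sides by (x - 6): -7 = 6(x - 6)
Distribute: -7 = 6x - 36
6x = -7 + 36 = 29
x = 29/6

x = 29/6


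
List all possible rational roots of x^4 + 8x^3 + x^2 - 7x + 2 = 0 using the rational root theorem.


Rational root theorem: possible roots are ±p/q where:
  p divides the constant term (2): p ∈ {1, 2}
  q divides the leading coefficient (1): q ∈ {1}

All possible rational roots: -2, -1, 1, 2

-2, -1, 1, 2


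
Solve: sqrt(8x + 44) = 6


Square both sides: 8x + 44 = 6^2 = 36
8x = 36 - 44 = -8
x = -1
Check: sqrt(8*(-1) + 44) = sqrt(36) = 6 ✓

x = -1


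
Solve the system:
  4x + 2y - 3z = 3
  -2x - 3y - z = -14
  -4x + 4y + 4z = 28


Using Cramer's rule. Expand each determinant along the first row.
D  = 4*[(-3)*4 - (-1)*4] - 2*[(-2)*4 - (-1)*(-4)] + (-3)*[(-2)*4 - (-3)*(-4)]
  = 4*(-8) - 2*(-12) + (-3)*(-20) = 52
Dx = 3*[(-3)*4 - (-1)*4] - 2*[(-14)*4 - (-1)*28] + (-3)*[(-14)*4 - (-3)*28]
  = 3*(-8) - 2*(-28) + (-3)*(28) = -52
Dy = 4*[(-14)*4 - (-1)*28] - 3*[(-2)*4 - (-1)*(-4)] + (-3)*[(-2)*28 - (-14)*(-4)]
  = 4*(-28) - 3*(-12) + (-3)*(-112) = 260
Dz = 4*[(-3)*28 - (-14)*4] - 2*[(-2)*28 - (-14)*(-4)] + 3*[(-2)*4 - (-3)*(-4)]
  = 4*(-28) - 2*(-112) + 3*(-20) = 52
x = Dx/D = -52/52 = -1, y = Dy/D = 260/52 = 5, z = Dz/D = 52/52 = 1
Check eq1: (4)(-1) + (2)(5) + (-3)(1) = 3 = 3 ✓
Check eq2: (-2)(-1) + (-3)(5) + (-1)(1) = -14 = -14 ✓
Check eq3: (-4)(-1) + (4)(5) + (4)(1) = 28 = 28 ✓

x = -1, y = 5, z = 1


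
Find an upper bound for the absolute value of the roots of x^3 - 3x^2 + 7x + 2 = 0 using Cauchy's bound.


Cauchy's bound: all roots r satisfy |r| <= 1 + max(|a_i/a_n|) for i = 0,...,n-1
where a_n is the leading coefficient.

Coefficients: [1, -3, 7, 2]
Leading coefficient a_n = 1
Ratios |a_i/a_n|: 3, 7, 2
Maximum ratio: 7
Cauchy's bound: |r| <= 1 + 7 = 8

Upper bound = 8


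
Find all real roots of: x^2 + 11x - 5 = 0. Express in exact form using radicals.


Using the quadratic formula: x = (-b ± sqrt(b^2 - 4ac)) / (2a)
Here a = 1, b = 11, c = -5
Discriminant = b^2 - 4ac = 11^2 - 4(1)(-5) = 121 + 20 = 141
Since discriminant = 141 > 0, there are two real roots.
x = (-11 ± sqrt(141)) / 2
Numerically: x ≈ 0.4372 or x ≈ -11.4372

x = (-11 + sqrt(141)) / 2 or x = (-11 - sqrt(141)) / 2


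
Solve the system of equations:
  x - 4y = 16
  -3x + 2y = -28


Using Cramer's rule:
Determinant D = (1)(2) - (-3)(-4) = 2 - 12 = -10
Dx = (16)(2) - (-28)(-4) = 32 - 112 = -80
Dy = (1)(-28) - (-3)(16) = -28 + 48 = 20
x = Dx/D = -80/-10 = 8
y = Dy/D = 20/-10 = -2

x = 8, y = -2


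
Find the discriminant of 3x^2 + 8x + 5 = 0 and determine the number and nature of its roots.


For ax^2 + bx + c = 0, discriminant D = b^2 - 4ac
Here a = 3, b = 8, c = 5
D = (8)^2 - 4(3)(5) = 64 - 60 = 4

D = 4 > 0 and is a perfect square (sqrt = 2)
The equation has 2 distinct real rational roots.

Discriminant = 4, 2 distinct real rational roots


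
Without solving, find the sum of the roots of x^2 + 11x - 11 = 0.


By Vieta's formulas for ax^2 + bx + c = 0:
  Sum of roots = -b/a
  Product of roots = c/a

Here a = 1, b = 11, c = -11
Sum = -(11)/1 = -11
Product = -11/1 = -11

Sum = -11


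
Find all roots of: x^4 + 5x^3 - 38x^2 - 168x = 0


The constant term is 0, so x = 0 is a root. Factor out x:
  x^3 + 5x^2 - 38x - 168 = 0
Let p(x) = x^3 + 5x^2 - 38x - 168. By the rational root theorem (leading coefficient 1), any rational root is an integer divisor of 168: try ±1, ±2, ... in turn.
Test x = 1: value = -200 ≠ 0.
Test x = -1: value = -126 ≠ 0.
Test x = 2: value = -216 ≠ 0.
Test x = -2: value = -80 ≠ 0.
Test x = 3: value = -210 ≠ 0.
Test x = -3: value = -36 ≠ 0.
Test x = 4: value = -176 ≠ 0.
Test x = -4: value = 0 ✓, so (x + 4) is a factor.
Synthetic division by (x + 4): bring down 1; 1(-4) + 5 = 1; 1(-4) - 38 = -42; (-42)(-4) - 168 = 0 → quotient x^2 + x - 42, remainder 0.
Solve the quadratic x^2 + x - 42 = 0: discriminant = 1^2 - 4(1)(-42) = 1 + 168 = 169.
sqrt(169) = 13, so x = (-1 ± 13)/2: x = 6 or x = -7.
Collecting all roots found:

x = -7, x = -4, x = 0, x = 6


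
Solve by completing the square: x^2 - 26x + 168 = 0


Start: x^2 - 26x + 168 = 0
Move constant: x^2 - 26x = -168
Half of -26 is -13, squared is 169
Add 169 to both sides: x^2 - 26x + 169 = 1
(x - 13)^2 = 1
x - 13 = ±1
x = 13 + 1 = 14 or x = 13 - 1 = 12

x = 12, x = 14


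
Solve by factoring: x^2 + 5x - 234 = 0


We need two numbers that multiply to -234 and add to 5.
Those numbers are -13 and 18 (since (-13) * 18 = -234 and (-13) + 18 = 5).
So x^2 + 5x - 234 = (x - 13)(x + 18) = 0
Setting each factor to zero: x = 13 or x = -18

x = -18, x = 13


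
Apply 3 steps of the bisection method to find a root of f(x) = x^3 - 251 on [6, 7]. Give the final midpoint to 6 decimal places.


f(x) = x^3 - 251
f(6) = -35 < 0
f(7) = 92 > 0

Step 1: midpoint = (6.000000 + 7.000000)/2 = 6.500000
  f(6.500000) = 23.625000
  f(mid) > 0, so root is in [6.000000, 6.500000]

Step 2: midpoint = (6.000000 + 6.500000)/2 = 6.250000
  f(6.250000) = -6.859375
  f(mid) < 0, so root is in [6.250000, 6.500000]

Step 3: midpoint = (6.250000 + 6.500000)/2 = 6.375000
  f(6.375000) = 8.083984
  f(mid) > 0, so root is in [6.250000, 6.375000]

midpoint = 6.375000


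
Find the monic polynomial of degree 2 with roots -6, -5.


A monic polynomial with roots -6, -5 is:
p(x) = (x + 6)(x + 5)
After multiplying by (x + 6): x + 6
After multiplying by (x + 5): x^2 + 11x + 30

x^2 + 11x + 30


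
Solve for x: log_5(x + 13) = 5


Convert to exponential form: x + 13 = 5^5 = 3125
x = 3125 - 13 = 3112
Check: log_5(3112 + 13) = log_5(3125) = log_5(3125) = 5 ✓

x = 3112


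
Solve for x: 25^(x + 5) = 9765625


Express both sides with the same base.
9765625 = 25^5
Since the bases match, equate exponents: x + 5 = 5
So x = 5 - (5) = 0

x = 0


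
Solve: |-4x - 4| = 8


An absolute value equation |expr| = 8 gives two cases:
Case 1: -4x - 4 = 8
  -4x = 12, so x = -3
Case 2: -4x - 4 = -8
  -4x = -4, so x = 1

x = -3, x = 1


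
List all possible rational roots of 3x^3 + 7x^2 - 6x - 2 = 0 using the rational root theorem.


Rational root theorem: possible roots are ±p/q where:
  p divides the constant term (-2): p ∈ {1, 2}
  q divides the leading coefficient (3): q ∈ {1, 3}

All possible rational roots: -2, -1, -2/3, -1/3, 1/3, 2/3, 1, 2

-2, -1, -2/3, -1/3, 1/3, 2/3, 1, 2


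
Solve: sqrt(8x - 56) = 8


Square both sides: 8x - 56 = 8^2 = 64
8x = 64 + 56 = 120
x = 15
Check: sqrt(8*15 - 56) = sqrt(64) = 8 ✓

x = 15


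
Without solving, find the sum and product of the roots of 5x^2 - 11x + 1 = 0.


By Vieta's formulas for ax^2 + bx + c = 0:
  Sum of roots = -b/a
  Product of roots = c/a

Here a = 5, b = -11, c = 1
Sum = -(-11)/5 = 11/5
Product = 1/5 = 1/5

Sum = 11/5, Product = 1/5
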